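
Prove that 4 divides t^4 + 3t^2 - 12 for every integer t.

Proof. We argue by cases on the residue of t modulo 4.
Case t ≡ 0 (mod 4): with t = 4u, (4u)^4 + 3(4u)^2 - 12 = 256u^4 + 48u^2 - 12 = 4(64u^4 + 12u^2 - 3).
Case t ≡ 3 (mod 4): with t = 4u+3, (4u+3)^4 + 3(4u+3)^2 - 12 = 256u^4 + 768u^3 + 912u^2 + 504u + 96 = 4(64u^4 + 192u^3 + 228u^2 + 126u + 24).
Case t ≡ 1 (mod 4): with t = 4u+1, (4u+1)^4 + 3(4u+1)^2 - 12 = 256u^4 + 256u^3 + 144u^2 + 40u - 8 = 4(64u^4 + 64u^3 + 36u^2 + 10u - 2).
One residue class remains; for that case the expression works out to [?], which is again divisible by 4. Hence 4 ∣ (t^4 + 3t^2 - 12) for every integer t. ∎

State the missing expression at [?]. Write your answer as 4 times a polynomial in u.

4(64u^4 + 128u^3 + 108u^2 + 44u + 4)

The residues treated are {0, 3, 1}, so the missing case is t ≡ 2 (mod 4); write t = 4u+2.
Then (4u+2)^4 + 3(4u+2)^2 - 12 = 256u^4 + 512u^3 + 432u^2 + 176u + 16 = 4(64u^4 + 128u^3 + 108u^2 + 44u + 4).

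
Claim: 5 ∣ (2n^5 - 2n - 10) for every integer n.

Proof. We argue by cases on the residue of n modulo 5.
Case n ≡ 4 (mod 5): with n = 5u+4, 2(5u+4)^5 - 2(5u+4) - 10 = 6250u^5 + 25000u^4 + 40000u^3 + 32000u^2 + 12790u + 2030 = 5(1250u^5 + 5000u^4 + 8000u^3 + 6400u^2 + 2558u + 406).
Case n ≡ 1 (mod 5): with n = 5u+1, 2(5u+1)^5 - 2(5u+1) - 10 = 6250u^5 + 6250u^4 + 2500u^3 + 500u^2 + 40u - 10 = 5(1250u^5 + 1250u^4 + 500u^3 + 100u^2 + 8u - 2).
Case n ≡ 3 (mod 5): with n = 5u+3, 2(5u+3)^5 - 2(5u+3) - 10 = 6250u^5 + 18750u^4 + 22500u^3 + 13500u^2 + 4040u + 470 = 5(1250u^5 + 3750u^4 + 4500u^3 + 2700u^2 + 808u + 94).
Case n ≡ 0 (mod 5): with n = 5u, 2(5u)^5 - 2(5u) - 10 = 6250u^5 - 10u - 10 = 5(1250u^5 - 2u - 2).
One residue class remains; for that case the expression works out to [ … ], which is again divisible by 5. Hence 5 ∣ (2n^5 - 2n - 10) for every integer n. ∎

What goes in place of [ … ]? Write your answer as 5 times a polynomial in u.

5(1250u^5 + 2500u^4 + 2000u^3 + 800u^2 + 158u + 10)

Only n ≡ 2 (mod 5) is unaccounted for. Put n = 5u+2:
2(5u+2)^5 - 2(5u+2) - 10 expands to 6250u^5 + 12500u^4 + 10000u^3 + 4000u^2 + 790u + 50,
and factoring out 5 leaves 5(1250u^5 + 2500u^4 + 2000u^3 + 800u^2 + 158u + 10).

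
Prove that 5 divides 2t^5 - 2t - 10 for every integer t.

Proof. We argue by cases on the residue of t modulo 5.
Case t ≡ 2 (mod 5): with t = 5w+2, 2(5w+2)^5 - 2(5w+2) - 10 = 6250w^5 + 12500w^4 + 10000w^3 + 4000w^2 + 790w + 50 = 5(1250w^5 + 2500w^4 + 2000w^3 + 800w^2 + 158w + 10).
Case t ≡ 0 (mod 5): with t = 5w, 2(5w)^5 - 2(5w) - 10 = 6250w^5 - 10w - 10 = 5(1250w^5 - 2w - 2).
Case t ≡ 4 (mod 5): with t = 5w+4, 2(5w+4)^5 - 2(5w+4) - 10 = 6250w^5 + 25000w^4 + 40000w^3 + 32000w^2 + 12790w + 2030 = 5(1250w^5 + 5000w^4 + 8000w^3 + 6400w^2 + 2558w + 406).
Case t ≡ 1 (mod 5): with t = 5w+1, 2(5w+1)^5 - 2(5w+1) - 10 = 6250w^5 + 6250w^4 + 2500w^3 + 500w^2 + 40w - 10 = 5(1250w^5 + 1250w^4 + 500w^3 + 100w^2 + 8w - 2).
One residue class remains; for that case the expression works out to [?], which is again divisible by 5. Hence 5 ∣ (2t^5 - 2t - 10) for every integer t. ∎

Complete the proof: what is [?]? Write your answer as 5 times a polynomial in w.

5(1250w^5 + 3750w^4 + 4500w^3 + 2700w^2 + 808w + 94)

Only t ≡ 3 (mod 5) is unaccounted for. Put t = 5w+3:
2(5w+3)^5 - 2(5w+3) - 10 expands to 6250w^5 + 18750w^4 + 22500w^3 + 13500w^2 + 4040w + 470,
and factoring out 5 leaves 5(1250w^5 + 3750w^4 + 4500w^3 + 2700w^2 + 808w + 94).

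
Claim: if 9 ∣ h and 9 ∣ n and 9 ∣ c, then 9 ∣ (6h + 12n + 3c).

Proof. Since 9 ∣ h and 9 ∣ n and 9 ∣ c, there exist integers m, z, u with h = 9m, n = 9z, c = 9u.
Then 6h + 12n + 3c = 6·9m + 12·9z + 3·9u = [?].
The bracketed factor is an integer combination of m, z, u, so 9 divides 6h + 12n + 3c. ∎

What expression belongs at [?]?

Pull the common 9 out of every term: 6·9m + 12·9z + 3·9u = 9(6m + 3u + 12z).
6m + 3u + 12z is an integer, which exhibits the divisibility.

9(6m + 3u + 12z)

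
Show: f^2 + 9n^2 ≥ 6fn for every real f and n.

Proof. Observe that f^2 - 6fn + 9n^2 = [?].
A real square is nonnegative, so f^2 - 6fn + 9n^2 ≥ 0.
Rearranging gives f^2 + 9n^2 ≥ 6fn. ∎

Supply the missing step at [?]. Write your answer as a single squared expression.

(f - 3n)^2

f^2 - 6fn + 9n^2 is a perfect-square trinomial: the outer terms are (f)^2 and (3n)^2, and the cross term is -2·f·3n.
So f^2 - 6fn + 9n^2 = (f - 3n)^2 ≥ 0.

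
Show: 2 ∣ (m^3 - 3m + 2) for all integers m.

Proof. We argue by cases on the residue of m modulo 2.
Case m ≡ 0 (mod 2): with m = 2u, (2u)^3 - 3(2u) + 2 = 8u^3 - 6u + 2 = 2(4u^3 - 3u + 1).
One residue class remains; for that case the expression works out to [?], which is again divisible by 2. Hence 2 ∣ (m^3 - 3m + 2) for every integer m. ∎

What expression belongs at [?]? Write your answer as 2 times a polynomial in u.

2(4u^3 + 6u^2)

Only m ≡ 1 (mod 2) is unaccounted for. Put m = 2u+1:
(2u+1)^3 - 3(2u+1) + 2 expands to 8u^3 + 12u^2,
and factoring out 2 leaves 2(4u^3 + 6u^2).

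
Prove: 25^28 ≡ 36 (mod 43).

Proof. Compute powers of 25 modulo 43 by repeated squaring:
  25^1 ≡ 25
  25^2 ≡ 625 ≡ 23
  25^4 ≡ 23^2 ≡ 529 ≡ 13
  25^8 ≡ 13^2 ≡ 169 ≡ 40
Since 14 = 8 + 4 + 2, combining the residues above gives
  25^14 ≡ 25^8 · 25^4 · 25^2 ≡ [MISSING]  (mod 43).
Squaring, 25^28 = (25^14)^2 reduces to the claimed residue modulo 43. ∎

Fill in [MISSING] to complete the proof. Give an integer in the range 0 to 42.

25^8 · 25^4 · 25^2 ≡ 40 · 13 · 23 = 11960.
11960 mod 43 = 6, so 25^14 ≡ 6 (mod 43).

6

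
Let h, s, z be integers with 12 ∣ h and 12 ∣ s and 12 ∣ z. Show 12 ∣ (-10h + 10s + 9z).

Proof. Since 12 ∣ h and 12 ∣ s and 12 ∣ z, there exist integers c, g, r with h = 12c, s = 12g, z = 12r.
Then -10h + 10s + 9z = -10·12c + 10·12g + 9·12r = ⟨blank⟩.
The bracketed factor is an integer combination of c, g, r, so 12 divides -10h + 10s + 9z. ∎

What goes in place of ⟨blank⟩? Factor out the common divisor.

Each term has a factor of 12: -10·12c + 10·12g + 9·12r = 12·(-10c + 10g + 9r).
Since -10c + 10g + 9r is an integer, 12 ∣ (-10h + 10s + 9z).

12(-10c + 10g + 9r)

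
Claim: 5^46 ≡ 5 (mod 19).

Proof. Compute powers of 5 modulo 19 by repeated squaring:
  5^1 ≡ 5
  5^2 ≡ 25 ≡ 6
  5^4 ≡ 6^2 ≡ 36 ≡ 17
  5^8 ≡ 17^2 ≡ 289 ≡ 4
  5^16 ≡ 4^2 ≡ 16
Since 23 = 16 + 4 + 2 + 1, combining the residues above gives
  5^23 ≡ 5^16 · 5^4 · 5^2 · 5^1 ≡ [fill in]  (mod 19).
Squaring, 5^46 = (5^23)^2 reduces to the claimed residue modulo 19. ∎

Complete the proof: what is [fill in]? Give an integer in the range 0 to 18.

9

Multiply the listed residues: 16 · 17 · 6 · 5 = 272 → 1632 → 8160.
Reducing modulo 19: 8160 = 429·19 + 9, so 5^23 ≡ 9.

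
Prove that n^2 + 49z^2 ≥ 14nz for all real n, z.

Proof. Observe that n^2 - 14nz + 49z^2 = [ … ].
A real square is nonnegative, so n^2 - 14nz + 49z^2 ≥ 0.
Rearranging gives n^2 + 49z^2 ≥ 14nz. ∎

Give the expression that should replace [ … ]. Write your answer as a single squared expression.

(n - 7z)^2

n^2 - 14nz + 49z^2 is a perfect-square trinomial: the outer terms are (n)^2 and (7z)^2, and the cross term is -2·n·7z.
So n^2 - 14nz + 49z^2 = (n - 7z)^2 ≥ 0.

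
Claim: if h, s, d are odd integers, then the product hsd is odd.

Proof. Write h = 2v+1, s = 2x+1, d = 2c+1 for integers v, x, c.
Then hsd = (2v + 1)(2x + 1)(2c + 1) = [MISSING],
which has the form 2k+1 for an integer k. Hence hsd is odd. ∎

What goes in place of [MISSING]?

(2v + 1)(2x + 1)(2c + 1) = 8cvx + 4cv + 4cx + 2c + 4vx + 2v + 2x + 1
= 2(4cvx + 2cv + 2cx + c + 2vx + v + x) + 1.
Since 4cvx + 2cv + 2cx + c + 2vx + v + x is an integer, the product is of the form 2k+1 for an integer k.

2(4cvx + 2cv + 2cx + c + 2vx + v + x) + 1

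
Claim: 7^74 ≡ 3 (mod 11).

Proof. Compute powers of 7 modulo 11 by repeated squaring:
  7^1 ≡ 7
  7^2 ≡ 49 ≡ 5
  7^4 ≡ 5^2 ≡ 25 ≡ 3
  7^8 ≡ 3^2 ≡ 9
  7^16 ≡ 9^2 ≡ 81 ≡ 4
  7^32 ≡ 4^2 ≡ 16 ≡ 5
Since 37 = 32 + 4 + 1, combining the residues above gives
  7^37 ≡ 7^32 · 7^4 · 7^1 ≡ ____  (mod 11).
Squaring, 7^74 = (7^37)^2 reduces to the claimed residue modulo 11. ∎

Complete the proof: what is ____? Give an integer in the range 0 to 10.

6

Multiply the listed residues: 5 · 3 · 7 = 15 → 105.
Reducing modulo 11: 105 = 9·11 + 6, so 7^37 ≡ 6.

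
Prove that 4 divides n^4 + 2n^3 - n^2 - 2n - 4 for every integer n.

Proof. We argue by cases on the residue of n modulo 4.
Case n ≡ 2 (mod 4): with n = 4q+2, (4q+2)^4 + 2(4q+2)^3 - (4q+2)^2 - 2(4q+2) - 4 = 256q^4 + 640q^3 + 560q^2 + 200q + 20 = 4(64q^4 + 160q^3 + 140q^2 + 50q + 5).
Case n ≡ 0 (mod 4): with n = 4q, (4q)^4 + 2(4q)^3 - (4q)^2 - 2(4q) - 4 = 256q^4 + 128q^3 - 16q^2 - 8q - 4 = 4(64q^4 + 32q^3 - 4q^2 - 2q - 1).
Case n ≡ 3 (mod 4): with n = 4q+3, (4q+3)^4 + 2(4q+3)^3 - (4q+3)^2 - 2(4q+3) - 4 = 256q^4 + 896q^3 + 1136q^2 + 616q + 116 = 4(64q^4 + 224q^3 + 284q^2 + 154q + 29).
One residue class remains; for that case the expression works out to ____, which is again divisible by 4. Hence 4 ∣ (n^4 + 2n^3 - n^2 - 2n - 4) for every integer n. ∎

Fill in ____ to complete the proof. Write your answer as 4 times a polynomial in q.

4(64q^4 + 96q^3 + 44q^2 + 6q - 1)

The residues treated are {2, 0, 3}, so the missing case is n ≡ 1 (mod 4); write n = 4q+1.
Then (4q+1)^4 + 2(4q+1)^3 - (4q+1)^2 - 2(4q+1) - 4 = 256q^4 + 384q^3 + 176q^2 + 24q - 4 = 4(64q^4 + 96q^3 + 44q^2 + 6q - 1).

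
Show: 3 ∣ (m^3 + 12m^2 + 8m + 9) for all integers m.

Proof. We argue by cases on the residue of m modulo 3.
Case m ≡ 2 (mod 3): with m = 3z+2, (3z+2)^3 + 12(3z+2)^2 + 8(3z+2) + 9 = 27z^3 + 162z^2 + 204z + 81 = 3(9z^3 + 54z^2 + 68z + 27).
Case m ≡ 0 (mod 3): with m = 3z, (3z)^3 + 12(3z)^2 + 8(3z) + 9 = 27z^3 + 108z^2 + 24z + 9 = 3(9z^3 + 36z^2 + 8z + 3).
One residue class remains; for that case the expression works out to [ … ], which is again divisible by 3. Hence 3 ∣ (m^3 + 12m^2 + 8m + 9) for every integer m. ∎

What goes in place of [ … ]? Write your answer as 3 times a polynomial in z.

3(9z^3 + 45z^2 + 35z + 10)

Only m ≡ 1 (mod 3) is unaccounted for. Put m = 3z+1:
(3z+1)^3 + 12(3z+1)^2 + 8(3z+1) + 9 expands to 27z^3 + 135z^2 + 105z + 30,
and factoring out 3 leaves 3(9z^3 + 45z^2 + 35z + 10).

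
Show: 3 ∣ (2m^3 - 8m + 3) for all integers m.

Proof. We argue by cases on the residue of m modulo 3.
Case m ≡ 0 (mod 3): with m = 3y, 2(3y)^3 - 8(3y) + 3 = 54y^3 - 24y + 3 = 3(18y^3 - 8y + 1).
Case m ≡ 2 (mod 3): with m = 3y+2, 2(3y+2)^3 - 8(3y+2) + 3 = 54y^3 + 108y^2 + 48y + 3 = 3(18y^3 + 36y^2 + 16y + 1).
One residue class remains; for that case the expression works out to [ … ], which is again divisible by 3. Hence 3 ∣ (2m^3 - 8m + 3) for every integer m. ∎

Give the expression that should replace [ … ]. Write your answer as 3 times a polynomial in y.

Only m ≡ 1 (mod 3) is unaccounted for. Put m = 3y+1:
2(3y+1)^3 - 8(3y+1) + 3 expands to 54y^3 + 54y^2 - 6y - 3,
and factoring out 3 leaves 3(18y^3 + 18y^2 - 2y - 1).

3(18y^3 + 18y^2 - 2y - 1)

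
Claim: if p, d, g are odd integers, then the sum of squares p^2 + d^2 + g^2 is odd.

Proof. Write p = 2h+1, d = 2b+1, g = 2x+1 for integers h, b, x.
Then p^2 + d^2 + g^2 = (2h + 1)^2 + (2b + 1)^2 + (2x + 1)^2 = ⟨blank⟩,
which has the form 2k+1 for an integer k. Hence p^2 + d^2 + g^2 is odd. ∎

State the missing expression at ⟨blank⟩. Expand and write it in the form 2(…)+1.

(2h + 1)^2 + (2b + 1)^2 + (2x + 1)^2 = 4b^2 + 4b + 4h^2 + 4h + 4x^2 + 4x + 3
= 2(2b^2 + 2b + 2h^2 + 2h + 2x^2 + 2x + 1) + 1.
Since 2b^2 + 2b + 2h^2 + 2h + 2x^2 + 2x + 1 is an integer, the sum of squares is of the form 2k+1 for an integer k.

2(2b^2 + 2b + 2h^2 + 2h + 2x^2 + 2x + 1) + 1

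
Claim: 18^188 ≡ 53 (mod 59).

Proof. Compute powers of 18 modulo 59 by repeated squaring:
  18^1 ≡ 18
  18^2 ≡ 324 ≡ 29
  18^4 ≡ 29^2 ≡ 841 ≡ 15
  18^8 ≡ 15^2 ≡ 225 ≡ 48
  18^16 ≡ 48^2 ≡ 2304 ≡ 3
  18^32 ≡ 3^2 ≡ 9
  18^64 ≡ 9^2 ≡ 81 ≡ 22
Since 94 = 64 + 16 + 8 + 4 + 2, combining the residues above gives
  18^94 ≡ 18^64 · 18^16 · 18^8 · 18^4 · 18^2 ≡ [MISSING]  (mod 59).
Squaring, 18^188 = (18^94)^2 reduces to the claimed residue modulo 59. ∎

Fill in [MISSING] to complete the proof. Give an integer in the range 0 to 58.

17

Multiply the listed residues: 22 · 3 · 48 · 15 · 29 = 66 → 3168 → 47520 → 1378080.
Reducing modulo 59: 1378080 = 23357·59 + 17, so 18^94 ≡ 17.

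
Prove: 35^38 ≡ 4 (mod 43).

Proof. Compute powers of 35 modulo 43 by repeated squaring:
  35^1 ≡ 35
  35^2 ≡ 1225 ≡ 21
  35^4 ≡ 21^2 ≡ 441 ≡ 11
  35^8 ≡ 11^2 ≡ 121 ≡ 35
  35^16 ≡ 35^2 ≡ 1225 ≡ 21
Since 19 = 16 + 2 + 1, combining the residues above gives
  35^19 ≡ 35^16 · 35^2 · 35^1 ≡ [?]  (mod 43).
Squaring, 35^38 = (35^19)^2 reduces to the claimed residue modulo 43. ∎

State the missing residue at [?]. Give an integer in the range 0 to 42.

41

35^16 · 35^2 · 35^1 ≡ 21 · 21 · 35 = 15435.
15435 mod 43 = 41, so 35^19 ≡ 41 (mod 43).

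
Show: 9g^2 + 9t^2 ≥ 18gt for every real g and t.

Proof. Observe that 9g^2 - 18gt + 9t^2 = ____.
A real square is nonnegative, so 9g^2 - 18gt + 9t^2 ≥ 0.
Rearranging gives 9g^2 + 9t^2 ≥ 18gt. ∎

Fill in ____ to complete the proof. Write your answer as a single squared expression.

9g^2 - 18gt + 9t^2 is a perfect-square trinomial: the outer terms are (3g)^2 and (3t)^2, and the cross term is -2·3g·3t.
So 9g^2 - 18gt + 9t^2 = (3g - 3t)^2 ≥ 0.

(3g - 3t)^2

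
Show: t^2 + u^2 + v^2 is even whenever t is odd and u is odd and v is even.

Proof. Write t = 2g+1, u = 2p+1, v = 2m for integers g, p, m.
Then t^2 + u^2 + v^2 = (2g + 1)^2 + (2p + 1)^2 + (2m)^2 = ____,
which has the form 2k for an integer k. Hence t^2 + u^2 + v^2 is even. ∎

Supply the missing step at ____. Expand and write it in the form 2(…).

2(2g^2 + 2g + 2m^2 + 2p^2 + 2p + 1)

(2g + 1)^2 + (2p + 1)^2 + (2m)^2 = 4g^2 + 4g + 4m^2 + 4p^2 + 4p + 2
= 2(2g^2 + 2g + 2m^2 + 2p^2 + 2p + 1).
Since 2g^2 + 2g + 2m^2 + 2p^2 + 2p + 1 is an integer, the sum of squares is of the form 2k for an integer k.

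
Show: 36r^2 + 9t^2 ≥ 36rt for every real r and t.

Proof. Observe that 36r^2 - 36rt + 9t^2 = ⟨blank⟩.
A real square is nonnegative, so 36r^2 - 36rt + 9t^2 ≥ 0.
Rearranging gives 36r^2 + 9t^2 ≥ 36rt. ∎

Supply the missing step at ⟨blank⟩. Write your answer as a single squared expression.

36r^2 - 36rt + 9t^2 is a perfect-square trinomial: the outer terms are (6r)^2 and (3t)^2, and the cross term is -2·6r·3t.
So 36r^2 - 36rt + 9t^2 = (6r - 3t)^2 ≥ 0.

(6r - 3t)^2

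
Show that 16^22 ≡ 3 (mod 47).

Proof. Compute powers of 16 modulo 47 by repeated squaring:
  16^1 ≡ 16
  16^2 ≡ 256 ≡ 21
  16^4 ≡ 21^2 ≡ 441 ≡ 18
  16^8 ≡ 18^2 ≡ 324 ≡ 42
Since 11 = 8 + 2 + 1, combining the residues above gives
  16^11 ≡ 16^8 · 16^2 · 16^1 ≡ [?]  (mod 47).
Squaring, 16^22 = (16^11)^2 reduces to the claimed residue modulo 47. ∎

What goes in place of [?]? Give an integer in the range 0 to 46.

16^8 · 16^2 · 16^1 ≡ 42 · 21 · 16 = 14112.
14112 mod 47 = 12, so 16^11 ≡ 12 (mod 47).

12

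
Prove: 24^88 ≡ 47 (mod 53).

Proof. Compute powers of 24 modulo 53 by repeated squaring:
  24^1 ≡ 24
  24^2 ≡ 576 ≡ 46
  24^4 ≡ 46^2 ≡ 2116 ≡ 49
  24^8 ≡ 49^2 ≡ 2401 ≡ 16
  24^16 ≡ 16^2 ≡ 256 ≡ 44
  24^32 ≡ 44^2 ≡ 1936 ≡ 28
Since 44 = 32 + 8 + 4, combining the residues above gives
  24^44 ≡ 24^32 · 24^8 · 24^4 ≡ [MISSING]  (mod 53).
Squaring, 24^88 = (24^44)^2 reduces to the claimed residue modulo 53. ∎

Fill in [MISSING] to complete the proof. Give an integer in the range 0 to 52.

10

24^32 · 24^8 · 24^4 ≡ 28 · 16 · 49 = 21952.
21952 mod 53 = 10, so 24^44 ≡ 10 (mod 53).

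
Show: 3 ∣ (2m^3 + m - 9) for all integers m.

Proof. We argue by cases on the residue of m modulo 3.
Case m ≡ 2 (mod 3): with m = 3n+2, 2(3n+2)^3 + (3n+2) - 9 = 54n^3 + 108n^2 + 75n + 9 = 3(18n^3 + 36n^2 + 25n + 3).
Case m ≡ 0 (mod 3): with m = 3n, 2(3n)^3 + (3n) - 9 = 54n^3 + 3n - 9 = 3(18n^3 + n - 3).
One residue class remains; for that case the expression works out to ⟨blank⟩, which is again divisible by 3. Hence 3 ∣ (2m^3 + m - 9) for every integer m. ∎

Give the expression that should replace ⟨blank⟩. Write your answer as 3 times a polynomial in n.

3(18n^3 + 18n^2 + 7n - 2)

The residues treated are {2, 0}, so the missing case is m ≡ 1 (mod 3); write m = 3n+1.
Then 2(3n+1)^3 + (3n+1) - 9 = 54n^3 + 54n^2 + 21n - 6 = 3(18n^3 + 18n^2 + 7n - 2).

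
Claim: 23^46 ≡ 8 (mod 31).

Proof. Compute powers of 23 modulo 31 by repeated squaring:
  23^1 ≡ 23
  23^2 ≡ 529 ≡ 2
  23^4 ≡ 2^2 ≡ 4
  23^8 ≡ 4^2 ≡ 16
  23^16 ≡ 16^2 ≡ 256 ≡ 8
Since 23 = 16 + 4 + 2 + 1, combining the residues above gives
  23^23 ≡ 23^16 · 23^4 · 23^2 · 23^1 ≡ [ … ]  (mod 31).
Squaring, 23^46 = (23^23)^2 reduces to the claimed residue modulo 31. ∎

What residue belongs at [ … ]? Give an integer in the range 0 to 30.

23^16 · 23^4 · 23^2 · 23^1 ≡ 8 · 4 · 2 · 23 = 1472.
1472 mod 31 = 15, so 23^23 ≡ 15 (mod 31).

15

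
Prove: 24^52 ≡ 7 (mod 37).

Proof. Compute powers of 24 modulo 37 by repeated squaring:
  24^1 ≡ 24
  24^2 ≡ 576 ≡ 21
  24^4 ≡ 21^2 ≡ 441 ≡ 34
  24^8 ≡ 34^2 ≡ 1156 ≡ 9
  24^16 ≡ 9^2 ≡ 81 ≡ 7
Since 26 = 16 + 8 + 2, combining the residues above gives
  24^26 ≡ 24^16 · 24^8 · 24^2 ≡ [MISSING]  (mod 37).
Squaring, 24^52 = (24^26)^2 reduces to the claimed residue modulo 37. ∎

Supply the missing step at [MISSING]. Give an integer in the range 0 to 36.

28

Multiply the listed residues: 7 · 9 · 21 = 63 → 1323.
Reducing modulo 37: 1323 = 35·37 + 28, so 24^26 ≡ 28.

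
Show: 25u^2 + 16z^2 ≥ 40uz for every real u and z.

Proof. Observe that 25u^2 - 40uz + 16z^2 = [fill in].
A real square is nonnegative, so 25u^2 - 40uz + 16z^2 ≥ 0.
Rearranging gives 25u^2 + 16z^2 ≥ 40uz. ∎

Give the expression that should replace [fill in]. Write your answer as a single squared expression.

The leading and trailing coefficients are 5^2 and 4^2, and 40 = 2·5·4, so the trinomial is (5u - 4z)^2.
Hence 25u^2 - 40uz + 16z^2 ≥ 0.

(5u - 4z)^2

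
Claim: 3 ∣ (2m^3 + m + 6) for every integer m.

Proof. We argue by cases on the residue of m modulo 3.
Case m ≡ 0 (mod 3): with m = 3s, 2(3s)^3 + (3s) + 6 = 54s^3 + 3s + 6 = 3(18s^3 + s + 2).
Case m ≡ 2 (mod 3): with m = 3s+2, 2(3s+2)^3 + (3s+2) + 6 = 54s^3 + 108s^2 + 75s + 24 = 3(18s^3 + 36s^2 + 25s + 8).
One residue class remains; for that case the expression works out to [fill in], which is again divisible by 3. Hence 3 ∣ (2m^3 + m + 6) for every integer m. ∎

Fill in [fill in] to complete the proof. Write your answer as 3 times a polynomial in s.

Only m ≡ 1 (mod 3) is unaccounted for. Put m = 3s+1:
2(3s+1)^3 + (3s+1) + 6 expands to 54s^3 + 54s^2 + 21s + 9,
and factoring out 3 leaves 3(18s^3 + 18s^2 + 7s + 3).

3(18s^3 + 18s^2 + 7s + 3)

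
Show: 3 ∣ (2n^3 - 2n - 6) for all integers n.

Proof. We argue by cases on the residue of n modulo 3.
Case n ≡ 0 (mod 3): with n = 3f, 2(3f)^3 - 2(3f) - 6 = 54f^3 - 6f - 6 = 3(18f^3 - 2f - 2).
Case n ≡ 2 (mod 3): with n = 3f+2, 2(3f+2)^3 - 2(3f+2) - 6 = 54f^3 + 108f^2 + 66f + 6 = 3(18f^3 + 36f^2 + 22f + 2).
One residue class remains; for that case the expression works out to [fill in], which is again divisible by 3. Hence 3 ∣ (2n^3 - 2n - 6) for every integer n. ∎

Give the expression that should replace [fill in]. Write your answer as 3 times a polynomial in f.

The residues treated are {0, 2}, so the missing case is n ≡ 1 (mod 3); write n = 3f+1.
Then 2(3f+1)^3 - 2(3f+1) - 6 = 54f^3 + 54f^2 + 12f - 6 = 3(18f^3 + 18f^2 + 4f - 2).

3(18f^3 + 18f^2 + 4f - 2)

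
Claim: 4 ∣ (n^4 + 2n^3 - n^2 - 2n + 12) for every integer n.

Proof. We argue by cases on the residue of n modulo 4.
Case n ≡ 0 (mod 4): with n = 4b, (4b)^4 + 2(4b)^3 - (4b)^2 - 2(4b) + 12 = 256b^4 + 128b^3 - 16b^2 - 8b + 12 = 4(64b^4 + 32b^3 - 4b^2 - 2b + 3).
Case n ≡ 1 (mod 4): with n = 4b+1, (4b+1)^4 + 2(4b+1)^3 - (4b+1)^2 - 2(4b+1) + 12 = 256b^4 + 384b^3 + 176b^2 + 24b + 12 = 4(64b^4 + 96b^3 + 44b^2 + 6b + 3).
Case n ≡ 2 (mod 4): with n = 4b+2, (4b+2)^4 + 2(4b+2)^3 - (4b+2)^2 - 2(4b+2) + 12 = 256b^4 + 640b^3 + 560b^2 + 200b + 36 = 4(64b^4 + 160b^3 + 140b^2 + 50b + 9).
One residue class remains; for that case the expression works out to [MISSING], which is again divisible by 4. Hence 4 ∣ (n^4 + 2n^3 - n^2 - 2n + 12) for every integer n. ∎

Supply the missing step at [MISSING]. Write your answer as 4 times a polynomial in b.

4(64b^4 + 224b^3 + 284b^2 + 154b + 33)

Only n ≡ 3 (mod 4) is unaccounted for. Put n = 4b+3:
(4b+3)^4 + 2(4b+3)^3 - (4b+3)^2 - 2(4b+3) + 12 expands to 256b^4 + 896b^3 + 1136b^2 + 616b + 132,
and factoring out 4 leaves 4(64b^4 + 224b^3 + 284b^2 + 154b + 33).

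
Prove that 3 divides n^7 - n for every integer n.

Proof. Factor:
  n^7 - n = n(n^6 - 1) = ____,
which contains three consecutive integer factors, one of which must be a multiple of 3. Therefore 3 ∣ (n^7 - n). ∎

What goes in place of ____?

n^6 - 1 = (n^2 - 1)(n^4 + n^2 + 1), and n^2 - 1 = (n-1)(n+1).
So n(n^6 - 1) = (n - 1)n(n + 1)(n^4 + n^2 + 1).

(n - 1)n(n + 1)(n^4 + n^2 + 1)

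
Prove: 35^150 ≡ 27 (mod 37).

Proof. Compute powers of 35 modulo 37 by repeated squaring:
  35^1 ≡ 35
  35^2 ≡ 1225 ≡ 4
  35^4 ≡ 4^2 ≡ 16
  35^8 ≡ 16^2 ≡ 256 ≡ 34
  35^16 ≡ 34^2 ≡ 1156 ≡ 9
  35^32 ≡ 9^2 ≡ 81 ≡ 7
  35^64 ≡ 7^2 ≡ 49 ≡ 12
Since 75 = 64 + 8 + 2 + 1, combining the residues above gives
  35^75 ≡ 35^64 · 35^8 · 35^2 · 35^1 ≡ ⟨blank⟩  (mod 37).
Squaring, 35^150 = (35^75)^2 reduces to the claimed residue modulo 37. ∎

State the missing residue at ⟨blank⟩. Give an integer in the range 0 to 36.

29

Multiply the listed residues: 12 · 34 · 4 · 35 = 408 → 1632 → 57120.
Reducing modulo 37: 57120 = 1543·37 + 29, so 35^75 ≡ 29.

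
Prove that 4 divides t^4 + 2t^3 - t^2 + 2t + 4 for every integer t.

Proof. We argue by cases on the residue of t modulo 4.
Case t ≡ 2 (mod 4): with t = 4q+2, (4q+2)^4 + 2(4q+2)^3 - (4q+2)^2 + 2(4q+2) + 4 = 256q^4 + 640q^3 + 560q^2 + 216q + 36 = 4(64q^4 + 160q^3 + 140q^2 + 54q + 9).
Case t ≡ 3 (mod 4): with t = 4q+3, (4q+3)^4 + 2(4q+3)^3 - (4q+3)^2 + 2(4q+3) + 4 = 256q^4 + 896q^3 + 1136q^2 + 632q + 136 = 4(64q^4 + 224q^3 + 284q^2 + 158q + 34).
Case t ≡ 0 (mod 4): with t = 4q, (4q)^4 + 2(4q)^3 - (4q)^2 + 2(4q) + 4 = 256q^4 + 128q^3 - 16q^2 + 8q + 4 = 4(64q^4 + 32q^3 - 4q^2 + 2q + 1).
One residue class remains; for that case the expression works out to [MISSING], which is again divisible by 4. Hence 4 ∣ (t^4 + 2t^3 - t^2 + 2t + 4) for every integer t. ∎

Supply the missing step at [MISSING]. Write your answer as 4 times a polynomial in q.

Only t ≡ 1 (mod 4) is unaccounted for. Put t = 4q+1:
(4q+1)^4 + 2(4q+1)^3 - (4q+1)^2 + 2(4q+1) + 4 expands to 256q^4 + 384q^3 + 176q^2 + 40q + 8,
and factoring out 4 leaves 4(64q^4 + 96q^3 + 44q^2 + 10q + 2).

4(64q^4 + 96q^3 + 44q^2 + 10q + 2)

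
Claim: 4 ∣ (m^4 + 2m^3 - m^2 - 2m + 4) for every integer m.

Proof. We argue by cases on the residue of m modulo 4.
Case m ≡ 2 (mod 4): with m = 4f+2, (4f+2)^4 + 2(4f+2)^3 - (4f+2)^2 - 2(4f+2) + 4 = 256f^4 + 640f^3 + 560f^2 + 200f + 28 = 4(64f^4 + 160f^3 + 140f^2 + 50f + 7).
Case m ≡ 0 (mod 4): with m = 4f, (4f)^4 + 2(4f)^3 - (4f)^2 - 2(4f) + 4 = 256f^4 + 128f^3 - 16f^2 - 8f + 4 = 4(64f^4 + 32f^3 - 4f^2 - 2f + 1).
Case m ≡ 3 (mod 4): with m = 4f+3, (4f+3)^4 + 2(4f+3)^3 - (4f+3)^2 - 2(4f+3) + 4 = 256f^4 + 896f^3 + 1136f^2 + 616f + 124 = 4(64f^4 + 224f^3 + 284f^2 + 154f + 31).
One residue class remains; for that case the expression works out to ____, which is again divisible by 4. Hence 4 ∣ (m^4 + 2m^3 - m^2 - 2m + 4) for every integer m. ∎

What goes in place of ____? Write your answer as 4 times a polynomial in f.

4(64f^4 + 96f^3 + 44f^2 + 6f + 1)

The residues treated are {2, 0, 3}, so the missing case is m ≡ 1 (mod 4); write m = 4f+1.
Then (4f+1)^4 + 2(4f+1)^3 - (4f+1)^2 - 2(4f+1) + 4 = 256f^4 + 384f^3 + 176f^2 + 24f + 4 = 4(64f^4 + 96f^3 + 44f^2 + 6f + 1).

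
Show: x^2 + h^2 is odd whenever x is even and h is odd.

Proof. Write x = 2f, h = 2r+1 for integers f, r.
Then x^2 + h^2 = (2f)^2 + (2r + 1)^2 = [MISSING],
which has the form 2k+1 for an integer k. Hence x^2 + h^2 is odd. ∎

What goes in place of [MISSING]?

2(2f^2 + 2r^2 + 2r) + 1

(2f)^2 + (2r + 1)^2 = 4f^2 + 4r^2 + 4r + 1
= 2(2f^2 + 2r^2 + 2r) + 1.
Since 2f^2 + 2r^2 + 2r is an integer, the sum of squares is of the form 2k+1 for an integer k.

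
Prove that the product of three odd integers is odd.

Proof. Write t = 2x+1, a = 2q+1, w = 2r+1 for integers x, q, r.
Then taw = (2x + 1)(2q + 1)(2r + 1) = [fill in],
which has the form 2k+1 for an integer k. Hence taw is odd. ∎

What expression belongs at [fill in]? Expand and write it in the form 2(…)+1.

(2x + 1)(2q + 1)(2r + 1) = 8qrx + 4qr + 4qx + 2q + 4rx + 2r + 2x + 1
= 2(4qrx + 2qr + 2qx + q + 2rx + r + x) + 1.
Since 4qrx + 2qr + 2qx + q + 2rx + r + x is an integer, the product is of the form 2k+1 for an integer k.

2(4qrx + 2qr + 2qx + q + 2rx + r + x) + 1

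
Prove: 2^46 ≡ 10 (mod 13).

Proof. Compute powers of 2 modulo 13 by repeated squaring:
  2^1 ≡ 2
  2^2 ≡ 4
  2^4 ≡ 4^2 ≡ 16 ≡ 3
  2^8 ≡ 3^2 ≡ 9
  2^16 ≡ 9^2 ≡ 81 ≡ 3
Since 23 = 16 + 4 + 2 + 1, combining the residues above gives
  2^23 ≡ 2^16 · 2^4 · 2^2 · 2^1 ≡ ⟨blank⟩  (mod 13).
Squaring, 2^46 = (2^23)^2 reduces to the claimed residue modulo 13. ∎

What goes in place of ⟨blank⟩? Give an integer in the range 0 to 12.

2^16 · 2^4 · 2^2 · 2^1 ≡ 3 · 3 · 4 · 2 = 72.
72 mod 13 = 7, so 2^23 ≡ 7 (mod 13).

7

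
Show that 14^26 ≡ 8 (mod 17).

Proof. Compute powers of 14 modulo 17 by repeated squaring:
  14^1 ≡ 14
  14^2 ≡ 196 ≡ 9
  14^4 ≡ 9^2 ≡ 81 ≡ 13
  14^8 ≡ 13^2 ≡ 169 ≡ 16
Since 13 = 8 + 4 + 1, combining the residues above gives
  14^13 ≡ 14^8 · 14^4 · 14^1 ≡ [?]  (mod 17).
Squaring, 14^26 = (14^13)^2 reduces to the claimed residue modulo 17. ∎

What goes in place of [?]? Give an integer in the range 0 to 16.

5

14^8 · 14^4 · 14^1 ≡ 16 · 13 · 14 = 2912.
2912 mod 17 = 5, so 14^13 ≡ 5 (mod 17).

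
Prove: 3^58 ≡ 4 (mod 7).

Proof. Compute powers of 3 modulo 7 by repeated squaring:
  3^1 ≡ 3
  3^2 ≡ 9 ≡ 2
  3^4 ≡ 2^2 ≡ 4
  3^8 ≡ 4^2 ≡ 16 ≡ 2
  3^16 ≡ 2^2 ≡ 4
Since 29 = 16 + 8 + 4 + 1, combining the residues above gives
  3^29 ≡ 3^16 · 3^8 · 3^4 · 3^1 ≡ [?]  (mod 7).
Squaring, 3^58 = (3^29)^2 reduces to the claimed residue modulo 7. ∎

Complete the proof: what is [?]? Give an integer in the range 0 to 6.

Multiply the listed residues: 4 · 2 · 4 · 3 = 8 → 32 → 96.
Reducing modulo 7: 96 = 13·7 + 5, so 3^29 ≡ 5.

5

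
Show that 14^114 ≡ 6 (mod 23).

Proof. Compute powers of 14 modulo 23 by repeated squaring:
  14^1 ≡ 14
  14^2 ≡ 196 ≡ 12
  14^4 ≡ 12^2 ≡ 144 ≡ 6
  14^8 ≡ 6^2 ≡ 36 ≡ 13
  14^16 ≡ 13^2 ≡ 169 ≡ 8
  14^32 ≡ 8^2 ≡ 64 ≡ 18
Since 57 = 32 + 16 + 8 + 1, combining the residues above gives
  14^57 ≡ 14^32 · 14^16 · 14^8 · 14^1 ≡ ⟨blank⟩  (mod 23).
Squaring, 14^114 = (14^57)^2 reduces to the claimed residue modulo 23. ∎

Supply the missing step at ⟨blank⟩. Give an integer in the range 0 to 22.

11

14^32 · 14^16 · 14^8 · 14^1 ≡ 18 · 8 · 13 · 14 = 26208.
26208 mod 23 = 11, so 14^57 ≡ 11 (mod 23).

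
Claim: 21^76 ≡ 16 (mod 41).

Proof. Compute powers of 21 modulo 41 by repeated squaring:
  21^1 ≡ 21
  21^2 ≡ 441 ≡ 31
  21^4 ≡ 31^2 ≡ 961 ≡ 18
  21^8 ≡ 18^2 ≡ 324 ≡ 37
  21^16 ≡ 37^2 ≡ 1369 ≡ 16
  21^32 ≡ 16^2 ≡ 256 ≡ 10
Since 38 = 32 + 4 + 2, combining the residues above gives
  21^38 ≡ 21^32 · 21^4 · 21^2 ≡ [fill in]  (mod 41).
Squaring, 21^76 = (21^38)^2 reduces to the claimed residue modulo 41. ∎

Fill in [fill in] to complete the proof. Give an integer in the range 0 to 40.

Multiply the listed residues: 10 · 18 · 31 = 180 → 5580.
Reducing modulo 41: 5580 = 136·41 + 4, so 21^38 ≡ 4.

4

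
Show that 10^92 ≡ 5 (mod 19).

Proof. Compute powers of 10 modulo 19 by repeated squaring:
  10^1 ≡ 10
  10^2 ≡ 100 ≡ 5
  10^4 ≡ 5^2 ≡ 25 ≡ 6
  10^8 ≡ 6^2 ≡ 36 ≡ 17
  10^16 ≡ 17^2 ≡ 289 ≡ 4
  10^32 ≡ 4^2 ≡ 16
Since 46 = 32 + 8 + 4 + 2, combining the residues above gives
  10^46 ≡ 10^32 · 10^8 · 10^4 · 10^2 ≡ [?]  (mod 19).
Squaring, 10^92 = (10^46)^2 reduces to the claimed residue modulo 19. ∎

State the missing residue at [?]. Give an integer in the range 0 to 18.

Multiply the listed residues: 16 · 17 · 6 · 5 = 272 → 1632 → 8160.
Reducing modulo 19: 8160 = 429·19 + 9, so 10^46 ≡ 9.

9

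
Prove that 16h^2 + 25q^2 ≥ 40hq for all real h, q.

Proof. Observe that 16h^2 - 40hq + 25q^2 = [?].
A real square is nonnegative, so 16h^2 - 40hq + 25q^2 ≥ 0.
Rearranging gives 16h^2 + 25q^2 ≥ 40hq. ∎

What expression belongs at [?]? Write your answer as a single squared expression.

The leading and trailing coefficients are 4^2 and 5^2, and 40 = 2·4·5, so the trinomial is (4h - 5q)^2.
Hence 16h^2 - 40hq + 25q^2 ≥ 0.

(4h - 5q)^2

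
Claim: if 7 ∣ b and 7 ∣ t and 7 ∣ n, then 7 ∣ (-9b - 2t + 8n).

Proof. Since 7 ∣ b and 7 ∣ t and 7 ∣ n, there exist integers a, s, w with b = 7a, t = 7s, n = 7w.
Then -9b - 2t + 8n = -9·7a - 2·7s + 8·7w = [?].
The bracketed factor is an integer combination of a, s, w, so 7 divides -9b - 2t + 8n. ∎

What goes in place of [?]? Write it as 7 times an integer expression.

7(-9a - 2s + 8w)

Each term has a factor of 7: -9·7a - 2·7s + 8·7w = 7·(-9a - 2s + 8w).
Since -9a - 2s + 8w is an integer, 7 ∣ (-9b - 2t + 8n).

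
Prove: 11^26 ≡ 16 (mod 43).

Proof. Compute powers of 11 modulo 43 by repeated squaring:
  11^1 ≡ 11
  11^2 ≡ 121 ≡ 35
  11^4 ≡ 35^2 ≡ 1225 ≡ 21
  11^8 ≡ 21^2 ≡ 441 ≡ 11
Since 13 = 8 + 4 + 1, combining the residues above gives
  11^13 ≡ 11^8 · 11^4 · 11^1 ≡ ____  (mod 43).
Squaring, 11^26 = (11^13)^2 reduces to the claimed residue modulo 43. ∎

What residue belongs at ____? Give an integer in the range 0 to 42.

4

Multiply the listed residues: 11 · 21 · 11 = 231 → 2541.
Reducing modulo 43: 2541 = 59·43 + 4, so 11^13 ≡ 4.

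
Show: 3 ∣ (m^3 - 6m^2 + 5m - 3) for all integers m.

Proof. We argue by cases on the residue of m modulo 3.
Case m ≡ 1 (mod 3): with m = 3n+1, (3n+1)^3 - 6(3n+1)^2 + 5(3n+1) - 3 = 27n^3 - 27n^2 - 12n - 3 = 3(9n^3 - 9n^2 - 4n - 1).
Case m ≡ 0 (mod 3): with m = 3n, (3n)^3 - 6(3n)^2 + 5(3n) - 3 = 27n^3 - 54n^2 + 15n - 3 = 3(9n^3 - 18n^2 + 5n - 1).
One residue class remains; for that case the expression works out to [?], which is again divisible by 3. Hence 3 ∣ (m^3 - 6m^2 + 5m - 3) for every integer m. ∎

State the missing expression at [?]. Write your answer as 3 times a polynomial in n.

The residues treated are {1, 0}, so the missing case is m ≡ 2 (mod 3); write m = 3n+2.
Then (3n+2)^3 - 6(3n+2)^2 + 5(3n+2) - 3 = 27n^3 - 21n - 9 = 3(9n^3 - 7n - 3).

3(9n^3 - 7n - 3)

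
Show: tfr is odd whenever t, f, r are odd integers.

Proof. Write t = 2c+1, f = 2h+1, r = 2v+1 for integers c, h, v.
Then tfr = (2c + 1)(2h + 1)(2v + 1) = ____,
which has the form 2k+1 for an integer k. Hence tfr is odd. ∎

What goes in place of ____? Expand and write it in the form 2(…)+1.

2(4chv + 2ch + 2cv + c + 2hv + h + v) + 1

(2c + 1)(2h + 1)(2v + 1) = 8chv + 4ch + 4cv + 2c + 4hv + 2h + 2v + 1
= 2(4chv + 2ch + 2cv + c + 2hv + h + v) + 1.
Since 4chv + 2ch + 2cv + c + 2hv + h + v is an integer, the product is of the form 2k+1 for an integer k.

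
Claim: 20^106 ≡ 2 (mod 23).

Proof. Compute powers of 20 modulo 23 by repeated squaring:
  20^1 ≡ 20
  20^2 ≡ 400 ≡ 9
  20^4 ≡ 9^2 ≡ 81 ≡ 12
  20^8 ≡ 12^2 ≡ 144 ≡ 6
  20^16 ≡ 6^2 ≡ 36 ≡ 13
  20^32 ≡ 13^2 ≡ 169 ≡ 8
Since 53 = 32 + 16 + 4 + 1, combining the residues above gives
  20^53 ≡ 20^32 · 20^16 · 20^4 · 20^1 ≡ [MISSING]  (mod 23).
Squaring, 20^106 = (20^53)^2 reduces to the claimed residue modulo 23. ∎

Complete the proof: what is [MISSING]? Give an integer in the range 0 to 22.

Multiply the listed residues: 8 · 13 · 12 · 20 = 104 → 1248 → 24960.
Reducing modulo 23: 24960 = 1085·23 + 5, so 20^53 ≡ 5.

5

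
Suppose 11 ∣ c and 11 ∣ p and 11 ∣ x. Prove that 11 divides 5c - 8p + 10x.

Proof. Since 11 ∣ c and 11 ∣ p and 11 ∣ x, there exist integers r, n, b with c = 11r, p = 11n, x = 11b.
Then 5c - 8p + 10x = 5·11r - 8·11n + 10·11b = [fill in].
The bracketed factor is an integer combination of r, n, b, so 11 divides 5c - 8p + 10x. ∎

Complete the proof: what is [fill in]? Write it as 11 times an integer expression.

11(10b - 8n + 5r)

Each term has a factor of 11: 5·11r - 8·11n + 10·11b = 11·(10b - 8n + 5r).
Since 10b - 8n + 5r is an integer, 11 ∣ (5c - 8p + 10x).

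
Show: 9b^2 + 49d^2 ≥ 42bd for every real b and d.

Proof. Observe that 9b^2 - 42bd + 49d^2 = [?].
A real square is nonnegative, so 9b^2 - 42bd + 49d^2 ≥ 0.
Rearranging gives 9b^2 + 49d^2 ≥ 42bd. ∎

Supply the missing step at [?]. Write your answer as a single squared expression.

The leading and trailing coefficients are 3^2 and 7^2, and 42 = 2·3·7, so the trinomial is (3b - 7d)^2.
Hence 9b^2 - 42bd + 49d^2 ≥ 0.

(3b - 7d)^2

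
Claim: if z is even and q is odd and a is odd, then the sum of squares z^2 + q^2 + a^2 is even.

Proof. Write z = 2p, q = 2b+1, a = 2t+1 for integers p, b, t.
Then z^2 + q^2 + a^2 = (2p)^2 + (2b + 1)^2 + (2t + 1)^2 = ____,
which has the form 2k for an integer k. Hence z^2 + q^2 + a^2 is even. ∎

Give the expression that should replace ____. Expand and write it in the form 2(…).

2(2b^2 + 2b + 2p^2 + 2t^2 + 2t + 1)

(2p)^2 + (2b + 1)^2 + (2t + 1)^2 = 4b^2 + 4b + 4p^2 + 4t^2 + 4t + 2
= 2(2b^2 + 2b + 2p^2 + 2t^2 + 2t + 1).
Since 2b^2 + 2b + 2p^2 + 2t^2 + 2t + 1 is an integer, the sum of squares is of the form 2k for an integer k.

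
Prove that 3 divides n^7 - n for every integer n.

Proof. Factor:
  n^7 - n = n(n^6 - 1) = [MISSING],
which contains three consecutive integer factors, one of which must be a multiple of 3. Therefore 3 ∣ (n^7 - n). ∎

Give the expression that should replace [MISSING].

n^6 - 1 = (n^2 - 1)(n^4 + n^2 + 1), and n^2 - 1 = (n-1)(n+1).
So n(n^6 - 1) = (n - 1)n(n + 1)(n^4 + n^2 + 1).

(n - 1)n(n + 1)(n^4 + n^2 + 1)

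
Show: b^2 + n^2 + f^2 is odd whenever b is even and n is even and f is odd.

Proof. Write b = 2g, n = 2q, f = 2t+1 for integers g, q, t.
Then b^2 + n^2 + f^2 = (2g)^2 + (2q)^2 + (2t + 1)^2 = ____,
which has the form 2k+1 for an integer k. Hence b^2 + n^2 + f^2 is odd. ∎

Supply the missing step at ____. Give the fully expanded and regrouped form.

2(2g^2 + 2q^2 + 2t^2 + 2t) + 1

(2g)^2 + (2q)^2 + (2t + 1)^2 = 4g^2 + 4q^2 + 4t^2 + 4t + 1
= 2(2g^2 + 2q^2 + 2t^2 + 2t) + 1.
Since 2g^2 + 2q^2 + 2t^2 + 2t is an integer, the sum of squares is of the form 2k+1 for an integer k.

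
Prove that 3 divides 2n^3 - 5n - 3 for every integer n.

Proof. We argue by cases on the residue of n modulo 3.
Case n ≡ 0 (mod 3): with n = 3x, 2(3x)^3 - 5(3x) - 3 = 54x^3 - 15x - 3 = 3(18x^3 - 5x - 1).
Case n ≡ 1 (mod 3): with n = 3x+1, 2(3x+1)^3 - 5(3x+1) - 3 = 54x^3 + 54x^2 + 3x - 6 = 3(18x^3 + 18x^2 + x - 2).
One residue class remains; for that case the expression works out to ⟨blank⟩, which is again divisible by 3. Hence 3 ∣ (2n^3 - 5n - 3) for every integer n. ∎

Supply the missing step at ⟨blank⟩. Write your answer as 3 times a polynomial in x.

3(18x^3 + 36x^2 + 19x + 1)

The residues treated are {0, 1}, so the missing case is n ≡ 2 (mod 3); write n = 3x+2.
Then 2(3x+2)^3 - 5(3x+2) - 3 = 54x^3 + 108x^2 + 57x + 3 = 3(18x^3 + 36x^2 + 19x + 1).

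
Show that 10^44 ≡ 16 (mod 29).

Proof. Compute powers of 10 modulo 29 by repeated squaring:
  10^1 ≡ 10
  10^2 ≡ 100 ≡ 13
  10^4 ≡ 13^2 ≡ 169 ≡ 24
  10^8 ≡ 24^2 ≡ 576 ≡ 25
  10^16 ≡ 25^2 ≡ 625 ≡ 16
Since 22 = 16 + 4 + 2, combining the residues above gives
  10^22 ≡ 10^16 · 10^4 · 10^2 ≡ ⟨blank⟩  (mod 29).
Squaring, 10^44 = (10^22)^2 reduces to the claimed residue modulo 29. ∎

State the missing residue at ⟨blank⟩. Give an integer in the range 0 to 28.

10^16 · 10^4 · 10^2 ≡ 16 · 24 · 13 = 4992.
4992 mod 29 = 4, so 10^22 ≡ 4 (mod 29).

4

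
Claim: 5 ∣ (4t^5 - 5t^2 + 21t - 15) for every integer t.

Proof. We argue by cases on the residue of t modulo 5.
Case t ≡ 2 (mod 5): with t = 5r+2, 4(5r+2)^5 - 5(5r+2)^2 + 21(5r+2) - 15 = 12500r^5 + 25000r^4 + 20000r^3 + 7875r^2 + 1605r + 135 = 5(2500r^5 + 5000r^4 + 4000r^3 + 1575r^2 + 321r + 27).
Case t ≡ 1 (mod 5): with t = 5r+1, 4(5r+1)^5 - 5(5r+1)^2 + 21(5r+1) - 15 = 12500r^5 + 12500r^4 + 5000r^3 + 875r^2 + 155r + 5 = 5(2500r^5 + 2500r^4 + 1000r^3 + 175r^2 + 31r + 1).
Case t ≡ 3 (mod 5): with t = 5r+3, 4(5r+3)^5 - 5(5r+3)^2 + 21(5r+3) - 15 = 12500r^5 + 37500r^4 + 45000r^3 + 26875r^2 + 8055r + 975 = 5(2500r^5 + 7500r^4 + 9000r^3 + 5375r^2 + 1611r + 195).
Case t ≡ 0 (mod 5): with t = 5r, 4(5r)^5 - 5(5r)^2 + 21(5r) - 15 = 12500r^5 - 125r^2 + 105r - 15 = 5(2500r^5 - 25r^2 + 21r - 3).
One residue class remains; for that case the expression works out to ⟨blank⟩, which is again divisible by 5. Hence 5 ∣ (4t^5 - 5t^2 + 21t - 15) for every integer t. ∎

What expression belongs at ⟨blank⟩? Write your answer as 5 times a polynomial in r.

Only t ≡ 4 (mod 5) is unaccounted for. Put t = 5r+4:
4(5r+4)^5 - 5(5r+4)^2 + 21(5r+4) - 15 expands to 12500r^5 + 50000r^4 + 80000r^3 + 63875r^2 + 25505r + 4085,
and factoring out 5 leaves 5(2500r^5 + 10000r^4 + 16000r^3 + 12775r^2 + 5101r + 817).

5(2500r^5 + 10000r^4 + 16000r^3 + 12775r^2 + 5101r + 817)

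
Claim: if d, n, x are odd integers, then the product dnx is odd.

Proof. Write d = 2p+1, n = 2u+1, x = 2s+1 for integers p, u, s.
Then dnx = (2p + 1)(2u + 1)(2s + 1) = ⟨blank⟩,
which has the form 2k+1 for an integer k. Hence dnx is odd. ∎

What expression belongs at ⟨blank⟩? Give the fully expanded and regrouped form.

(2p + 1)(2u + 1)(2s + 1) = 8psu + 4ps + 4pu + 2p + 4su + 2s + 2u + 1
= 2(4psu + 2ps + 2pu + p + 2su + s + u) + 1.
Since 4psu + 2ps + 2pu + p + 2su + s + u is an integer, the product is of the form 2k+1 for an integer k.

2(4psu + 2ps + 2pu + p + 2su + s + u) + 1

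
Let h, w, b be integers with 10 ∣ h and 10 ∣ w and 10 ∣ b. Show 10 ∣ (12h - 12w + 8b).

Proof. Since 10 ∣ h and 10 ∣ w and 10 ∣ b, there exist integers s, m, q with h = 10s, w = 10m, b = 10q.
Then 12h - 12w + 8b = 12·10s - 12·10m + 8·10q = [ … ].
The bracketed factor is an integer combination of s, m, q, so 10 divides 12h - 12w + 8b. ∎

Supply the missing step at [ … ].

Each term has a factor of 10: 12·10s - 12·10m + 8·10q = 10·(-12m + 8q + 12s).
Since -12m + 8q + 12s is an integer, 10 ∣ (12h - 12w + 8b).

10(-12m + 8q + 12s)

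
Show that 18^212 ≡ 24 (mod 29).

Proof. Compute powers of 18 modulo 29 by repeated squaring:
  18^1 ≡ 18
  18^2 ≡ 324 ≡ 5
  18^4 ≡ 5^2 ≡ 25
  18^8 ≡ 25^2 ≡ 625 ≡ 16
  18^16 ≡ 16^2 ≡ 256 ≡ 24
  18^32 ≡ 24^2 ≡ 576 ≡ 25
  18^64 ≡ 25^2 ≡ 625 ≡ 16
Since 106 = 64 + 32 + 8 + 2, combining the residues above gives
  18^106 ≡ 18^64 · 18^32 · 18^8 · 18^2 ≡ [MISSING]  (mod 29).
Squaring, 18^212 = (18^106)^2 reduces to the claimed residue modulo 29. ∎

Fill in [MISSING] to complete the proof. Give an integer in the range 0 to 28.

13

18^64 · 18^32 · 18^8 · 18^2 ≡ 16 · 25 · 16 · 5 = 32000.
32000 mod 29 = 13, so 18^106 ≡ 13 (mod 29).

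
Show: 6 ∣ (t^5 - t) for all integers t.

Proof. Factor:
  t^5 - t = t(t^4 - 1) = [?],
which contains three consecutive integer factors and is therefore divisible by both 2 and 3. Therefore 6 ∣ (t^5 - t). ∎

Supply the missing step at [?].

(t - 1)t(t + 1)(t^2 + 1)

t^4 - 1 = (t^2 - 1)(t^2 + 1), and t^2 - 1 = (t-1)(t+1).
So t(t^4 - 1) = (t - 1)t(t + 1)(t^2 + 1).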